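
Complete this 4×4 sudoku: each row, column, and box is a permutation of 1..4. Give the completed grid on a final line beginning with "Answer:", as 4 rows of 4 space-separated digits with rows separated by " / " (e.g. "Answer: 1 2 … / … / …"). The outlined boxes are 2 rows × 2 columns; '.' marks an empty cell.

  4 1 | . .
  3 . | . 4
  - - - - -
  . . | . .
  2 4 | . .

Step 1. [r2c3∈{1,2}] 1 has one home in row 2: r2c3 ⇒ r2c3=1.
Step 2. [r4c3∈{3}] nothing but 3 survives at r4c3, so r4c3=3.
Step 3. [r1c3∈{2}] r1c3's peers cover all but 2, so r1c3=2.
Step 4. [r4c4∈{1}] r4c4 is down to just 1 ⇒ r4c4=1.
Step 5. [r3c3∈{4}] r3c3 is down to just 4, so r3c3=4.
Step 6. [r2c2∈{2}] r2c2 has the single candidate 2, so r2c2=2.
Step 7. [r1c4∈{3}] only 3 remains possible at r1c4. So r1c4=3.
Step 8. [r3c4∈{2}] nothing but 2 survives at r3c4. So r3c4=2.
Step 9. [r3c2∈{3}] r3c2 has the single candidate 3. So r3c2=3.
Step 10. [r3c1∈{1}] r3c1's peers cover all but 1, so r3c1=1.

Answer: 4 1 2 3 / 3 2 1 4 / 1 3 4 2 / 2 4 3 1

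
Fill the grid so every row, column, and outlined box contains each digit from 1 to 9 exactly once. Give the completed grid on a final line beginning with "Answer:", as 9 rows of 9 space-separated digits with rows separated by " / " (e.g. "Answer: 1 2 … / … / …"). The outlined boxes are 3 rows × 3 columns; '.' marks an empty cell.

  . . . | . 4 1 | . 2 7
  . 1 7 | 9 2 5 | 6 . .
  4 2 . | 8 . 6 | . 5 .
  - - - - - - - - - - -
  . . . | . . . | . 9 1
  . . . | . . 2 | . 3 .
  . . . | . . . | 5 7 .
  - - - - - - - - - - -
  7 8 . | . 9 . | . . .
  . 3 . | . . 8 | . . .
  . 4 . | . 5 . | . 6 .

Step 1. [r1c4∈{3}] only 3 remains possible at r1c4 ⇒ r1c4=3.
Step 2. [r6c6∈{3,4,9}] in col 6, 9 fits only at r6c6, so r6c6=9.
Step 3. [r6c2∈{6}] only 6 remains possible at r6c2, so r6c2=6.
Step 4. [r3c7∈{1,3,9}] row 3 places 1 nowhere but r3c7, so r3c7=1.
Step 5. [r5c9∈{4,6,8}] 6 has one home in col 9: r5c9, so r5c9=6.
Step 6. [r2c8∈{4,8}] in col 8, 8 fits only at r2c8. So r2c8=8.
Step 7. [r1c7∈{9}] nothing but 9 survives at r1c7 ⇒ r1c7=9.
Step 8. [r5c2∈{5,7,9}] 9 has one home in col 2: r5c2. So r5c2=9.
Step 9. [r2c9∈{3,4}] row 2 places 4 nowhere but r2c9, so r2c9=4.
Step 10. [r4c2∈{5,7}] r4c2 is the only open cell in col 2 admitting 7. So r4c2=7.
Step 11. [r9c6∈{3,7}] in col 6, 7 fits only at r9c6 ⇒ r9c6=7.
Step 12. [r5c4∈{1,4,5,7}] col 4 places 7 nowhere but r5c4. So r5c4=7.
Step 13. [r4c4∈{4,5,6}] col 4 places 5 nowhere but r4c4, so r4c4=5.
Step 14. [r7c6∈{3,4}] r7c6 is the only open cell in box 8 admitting 3 ⇒ r7c6=3.
Step 15. [r4c6∈{4}] r4c6's peers cover all but 4. So r4c6=4.
Step 16. [r6c4∈{1}] nothing but 1 survives at r6c4. So r6c4=1.
Step 17. [r9c4∈{2}] r9c4 has the single candidate 2, so r9c4=2.
Step 18. [r5c5∈{8}] r5c5 has the single candidate 8 ⇒ r5c5=8.
Step 19. [r6c3∈{2,3,4,8}] 4 has one home in row 6: r6c3, so r6c3=4.
Step 20. [r8c5∈{1,6}] across col 5, 1 lands solely at r8c5 ⇒ r8c5=1.
Step 21. [r8c8∈{4}] r8c8 has the single candidate 4 ⇒ r8c8=4.
Step 22. [r7c7∈{2}] r7c7 is down to just 2 ⇒ r7c7=2.
Step 23. [r4c7∈{8}] r4c7 is down to just 8, so r4c7=8.
Step 24. [r3c3∈{3,9}] 9 has one home in row 3: r3c3. So r3c3=9.
Step 25. [r4c3∈{2,3}] in col 3, 3 fits only at r4c3 ⇒ r4c3=3.
Step 26. [r8c3∈{2,5,6}] in col 3, 2 fits only at r8c3 ⇒ r8c3=2.
Step 27. [r9c3∈{1}] r9c3 is down to just 1, so r9c3=1.
Step 28. [r1c3∈{5,6,8}] in col 3, 8 fits only at r1c3. So r1c3=8.
Step 29. [r7c3∈{5,6}] across col 3, 6 lands solely at r7c3, so r7c3=6.
Step 30. [r8c1∈{5,9}] r8c1 is the only open cell in box 7 admitting 5 ⇒ r8c1=5.
Step 31. [r9c9∈{3,8,9}] row 9 places 8 nowhere but r9c9, so r9c9=8.
Step 32. [r6c1∈{2,8}] row 6 places 8 nowhere but r6c1, so r6c1=8.
Step 33. [r5c7∈{4}] r5c7 is down to just 4, so r5c7=4.
Step 34. [r3c5∈{7}] r3c5 has the single candidate 7. So r3c5=7.
Step 35. [r9c1∈{9}] only 9 remains possible at r9c1. So r9c1=9.
Step 36. [r1c1∈{6}] only 6 remains possible at r1c1, so r1c1=6.
Step 37. [r8c7∈{7}] r8c7 is down to just 7, so r8c7=7.
Step 38. [r7c8∈{1}] r7c8 has the single candidate 1. So r7c8=1.
Step 39. [r4c5∈{6}] r4c5's peers cover all but 6, so r4c5=6.
Step 40. [r6c5∈{3}] nothing but 3 survives at r6c5. So r6c5=3.
Step 41. [r6c9∈{2}] r6c9's peers cover all but 2 ⇒ r6c9=2.
Step 42. [r5c3∈{5}] r5c3's peers cover all but 5. So r5c3=5.
Step 43. [r7c4∈{4}] r7c4 is down to just 4, so r7c4=4.
Step 44. [r5c1∈{1}] only 1 remains possible at r5c1, so r5c1=1.
Step 45. [r8c9∈{9}] r8c9 has the single candidate 9. So r8c9=9.
Step 46. [r4c1∈{2}] nothing but 2 survives at r4c1, so r4c1=2.
Step 47. [r9c7∈{3}] r9c7 is down to just 3. So r9c7=3.
Step 48. [r7c9∈{5}] only 5 remains possible at r7c9. So r7c9=5.
Step 49. [r1c2∈{5}] r1c2 has the single candidate 5 ⇒ r1c2=5.
Step 50. [r8c4∈{6}] r8c4 has the single candidate 6, so r8c4=6.
Step 51. [r2c1∈{3}] r2c1 has the single candidate 3. So r2c1=3.
Step 52. [r3c9∈{3}] nothing but 3 survives at r3c9. So r3c9=3.

Answer: 6 5 8 3 4 1 9 2 7 / 3 1 7 9 2 5 6 8 4 / 4 2 9 8 7 6 1 5 3 / 2 7 3 5 6 4 8 9 1 / 1 9 5 7 8 2 4 3 6 / 8 6 4 1 3 9 5 7 2 / 7 8 6 4 9 3 2 1 5 / 5 3 2 6 1 8 7 4 9 / 9 4 1 2 5 7 3 6 8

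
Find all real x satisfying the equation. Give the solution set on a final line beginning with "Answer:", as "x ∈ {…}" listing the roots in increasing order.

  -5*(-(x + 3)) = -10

Step 1. [-5*(-(x + 3)) = -10] -5 out front; divide by -5, so div: -(x + 3) = 2.
Step 2. [-(x + 3) = 2] LHS negated; negate both sides. So neg: x + 3 = -2.
Step 3. [x + 3 = -2] peel the +3: subtract 3 from each side, so sub: x = -5.

Answer: x ∈ {-5}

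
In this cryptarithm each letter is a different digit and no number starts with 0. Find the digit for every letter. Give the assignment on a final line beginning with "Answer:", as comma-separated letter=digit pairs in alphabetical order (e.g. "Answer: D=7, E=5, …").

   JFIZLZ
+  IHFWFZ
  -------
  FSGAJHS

Step 1. [col 1: Z + Z ≡ S (mod 10)] several values work for Z in column 1 (Z + Z ≡ S (mod 10), carry-in 0); try Z=5 ⇒ Z=5.
Step 2. [F] adding two 6-digit numbers gives at most 6+1 digits, and here it does — F is that final carry and must be 1, so F=1.
Step 3. [col 1: Z + Z ≡ S (mod 10)] from column 1 (Z=5, carry-in 0, digits 1,5 already taken and all letters distinct): S must equal 0, so S=0.
Step 4. [col 2: L + F ≡ H (mod 10)] several values work for H in column 2 (L + F ≡ H (mod 10), carry-in 1); try H=8, so H=8.
Step 5. [col 2: L + F ≡ H (mod 10)] in column 2 we have L+F≡H with carry-in 1; given F=1, H=8 and digits 0,1,5,8 already taken and all letters distinct, that pins L to 6. So L=6.
Step 6. [col 3: Z + W ≡ J (mod 10)] several values work for W in column 3 (Z + W ≡ J (mod 10), carry-in 0); try W=2 ⇒ W=2.
Step 7. [col 3: Z + W ≡ J (mod 10)] in column 3 we have Z+W≡J with carry-in 0; given Z=5, W=2 and digits 0,1,2,5,6,8 already taken and all letters distinct, that pins J to 7, so J=7.
Step 8. [col 4: I + F ≡ A (mod 10)] in column 4 we have I+F≡A with carry-in 0; given F=1 and digits 0,1,2,5,6,7,8 already taken and all letters distinct, that pins I to 3 ⇒ I=3.
Step 9. [col 4: I + F ≡ A (mod 10)] column 4: given I=3, F=1, carry-in 0, and digits 0,1,2,3,5,6,7,8 already taken and all letters distinct, I+F≡A (mod 10) forces A=4, so A=4.
Step 10. [col 5: F + H ≡ G (mod 10)] column 5 reads F+H+carry(0)=G with F=1, H=8; with digits 0,1,2,3,4,5,6,7,8 already taken and all letters distinct, the only value for G is 9. So G=9.

Answer: A=4, F=1, G=9, H=8, I=3, J=7, L=6, S=0, W=2, Z=5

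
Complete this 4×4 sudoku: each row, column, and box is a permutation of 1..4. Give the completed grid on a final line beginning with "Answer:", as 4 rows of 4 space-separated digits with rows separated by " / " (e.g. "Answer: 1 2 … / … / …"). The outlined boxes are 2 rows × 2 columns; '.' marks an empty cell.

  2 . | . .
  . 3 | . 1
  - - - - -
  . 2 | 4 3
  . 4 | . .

Step 1. [r4c3∈{1,2}] 1 has one home in col 3: r4c3. So r4c3=1.
Step 2. [r2c1∈{4}] r2c1's peers cover all but 4 ⇒ r2c1=4.
Step 3. [r1c4∈{4}] r1c4 has the single candidate 4. So r1c4=4.
Step 4. [r1c3∈{3}] only 3 remains possible at r1c3. So r1c3=3.
Step 5. [r2c3∈{2}] r2c3 is down to just 2. So r2c3=2.
Step 6. [r3c1∈{1}] r3c1 is down to just 1 ⇒ r3c1=1.
Step 7. [r1c2∈{1}] nothing but 1 survives at r1c2 ⇒ r1c2=1.
Step 8. [r4c4∈{2}] nothing but 2 survives at r4c4, so r4c4=2.
Step 9. [r4c1∈{3}] only 3 remains possible at r4c1. So r4c1=3.

Answer: 2 1 3 4 / 4 3 2 1 / 1 2 4 3 / 3 4 1 2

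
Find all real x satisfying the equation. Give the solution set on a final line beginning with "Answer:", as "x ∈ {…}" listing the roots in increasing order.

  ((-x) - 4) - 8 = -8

Step 1. [((-x) - 4) - 8 = -8] peel the -8: add 8 from each side. So sub: (-x) - 4 = 0.
Step 2. [(-x) - 4 = 0] add 4: x sits inside (… - 4), so sub: -x = 4.
Step 3. [-x = 4] leading − — multiply by −1 ⇒ neg: x = -4.

Answer: x ∈ {-4}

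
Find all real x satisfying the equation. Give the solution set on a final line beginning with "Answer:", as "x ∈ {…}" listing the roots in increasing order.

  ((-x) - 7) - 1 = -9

Step 1. [((-x) - 7) - 1 = -9] the outer -1 inverts by adding 1 ⇒ sub: (-x) - 7 = -8.
Step 2. [(-x) - 7 = -8] 7 comes off first (add 7). So sub: -x = -1.
Step 3. [-x = -1] flip signs both sides, so neg: x = 1.

Answer: x ∈ {1}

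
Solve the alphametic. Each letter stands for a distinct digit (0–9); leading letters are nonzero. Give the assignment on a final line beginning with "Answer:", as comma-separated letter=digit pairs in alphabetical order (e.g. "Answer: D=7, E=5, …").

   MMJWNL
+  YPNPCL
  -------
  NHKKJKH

Step 1. [col 1: L + L ≡ H (mod 10)] L=6 is one option consistent with column 1 (L + L ≡ H (mod 10), carry-in 0) — take it, so L=6.
Step 2. [col 1: L + L ≡ H (mod 10)] column 1 reads L+L+carry(0)=H with L=6; with digits 6 already taken and all letters distinct, the only value for H is 2, so H=2.
Step 3. [col 2: N + C ≡ K (mod 10)] C=8 is one option consistent with column 2 (N + C ≡ K (mod 10), carry-in 1) — take it ⇒ C=8.
Step 4. [col 2: N + C ≡ K (mod 10)] N=1 is one option consistent with column 2 (N + C ≡ K (mod 10), carry-in 1) — take it ⇒ N=1.
Step 5. [col 2: N + C ≡ K (mod 10)] in column 2 we have N+C≡K with carry-in 1; given N=1, C=8 and digits 1,2,6,8 already taken and all letters distinct, that pins K to 0, so K=0.
Step 6. [col 3: W + P ≡ J (mod 10)] several values work for W in column 3 (W + P ≡ J (mod 10), carry-in 1); try W=3, so W=3.
Step 7. [col 3: W + P ≡ J (mod 10)] column 3 reads W+P+carry(1)=J with W=3; with digits 0,1,2,3,6,8 already taken and all letters distinct, the only value for P is 5 ⇒ P=5.
Step 8. [col 3: W + P ≡ J (mod 10)] from column 3 (W=3, P=5, carry-in 1, digits 0,1,2,3,5,6,8 already taken and all letters distinct): J must equal 9. So J=9.
Step 9. [col 5: M + P ≡ K (mod 10)] column 5: given P=5, K=0, carry-in 1, and digits 0,1,2,3,5,6,8,9 already taken and all letters distinct, M+P≡K (mod 10) forces M=4. So M=4.
Step 10. [col 6: M + Y ≡ H (mod 10)] from column 6 (M=4, H=2, carry-in 1, digits 0,1,2,3,4,5,6,8,9 already taken and all letters distinct): Y must equal 7, so Y=7.

Answer: C=8, H=2, J=9, K=0, L=6, M=4, N=1, P=5, W=3, Y=7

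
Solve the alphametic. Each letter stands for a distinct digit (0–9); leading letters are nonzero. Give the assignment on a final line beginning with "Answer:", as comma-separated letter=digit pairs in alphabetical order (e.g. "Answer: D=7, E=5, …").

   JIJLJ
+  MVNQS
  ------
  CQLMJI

Step 1. [C] C is the leading digit of a 6-digit sum of two 5-digit numbers; the final carry is exactly 1 ⇒ C=1.
Step 2. [col 1: J + S ≡ I (mod 10)] several values work for S in column 1 (J + S ≡ I (mod 10), carry-in 0); try S=6 ⇒ S=6.
Step 3. [col 1: J + S ≡ I (mod 10)] I=3 is one option consistent with column 1 (J + S ≡ I (mod 10), carry-in 0) — take it. So I=3.
Step 4. [col 1: J + S ≡ I (mod 10)] in column 1 we have J+S≡I with carry-in 0; given S=6, I=3 and digits 1,3,6 already taken and all letters distinct, that pins J to 7, so J=7.
Step 5. [col 2: L + Q ≡ J (mod 10)] column 2 (L + Q ≡ J (mod 10), carry-in 1) doesn't pin L yet; pick L=4 and continue ⇒ L=4.
Step 6. [col 2: L + Q ≡ J (mod 10)] in column 2 we have L+Q≡J with carry-in 1; given L=4, J=7 and digits 1,3,4,6,7 already taken and all letters distinct, that pins Q to 2, so Q=2.
Step 7. [col 3: J + N ≡ M (mod 10)] column 3: given J=7, carry-in 0, and digits 1,2,3,4,6,7 already taken and all letters distinct, J+N≡M (mod 10) forces M=5, so M=5.
Step 8. [col 3: J + N ≡ M (mod 10)] column 3 reads J+N+carry(0)=M with J=7, M=5; with digits 1,2,3,4,5,6,7 already taken and all letters distinct, the only value for N is 8 ⇒ N=8.
Step 9. [col 4: I + V ≡ L (mod 10)] column 4: given I=3, L=4, carry-in 1, and digits 1,2,3,4,5,6,7,8 already taken and all letters distinct, I+V≡L (mod 10) forces V=0. So V=0.

Answer: C=1, I=3, J=7, L=4, M=5, N=8, Q=2, S=6, V=0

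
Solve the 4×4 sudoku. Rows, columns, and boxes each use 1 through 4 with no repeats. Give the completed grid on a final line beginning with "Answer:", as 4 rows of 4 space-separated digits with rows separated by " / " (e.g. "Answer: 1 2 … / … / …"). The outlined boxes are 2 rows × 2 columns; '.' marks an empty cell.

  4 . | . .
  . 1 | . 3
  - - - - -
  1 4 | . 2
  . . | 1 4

Step 1. [r2c1∈{2}] r2c1 is down to just 2 ⇒ r2c1=2.
Step 2. [r4c2∈{2,3}] 2 has one home in row 4: r4c2. So r4c2=2.
Step 3. [r1c2∈{3}] r1c2 is down to just 3. So r1c2=3.
Step 4. [r3c3∈{3}] r3c3 is down to just 3, so r3c3=3.
Step 5. [r1c3∈{2}] only 2 remains possible at r1c3 ⇒ r1c3=2.
Step 6. [r2c3∈{4}] only 4 remains possible at r2c3 ⇒ r2c3=4.
Step 7. [r4c1∈{3}] nothing but 3 survives at r4c1 ⇒ r4c1=3.
Step 8. [r1c4∈{1}] only 1 remains possible at r1c4. So r1c4=1.

Answer: 4 3 2 1 / 2 1 4 3 / 1 4 3 2 / 3 2 1 4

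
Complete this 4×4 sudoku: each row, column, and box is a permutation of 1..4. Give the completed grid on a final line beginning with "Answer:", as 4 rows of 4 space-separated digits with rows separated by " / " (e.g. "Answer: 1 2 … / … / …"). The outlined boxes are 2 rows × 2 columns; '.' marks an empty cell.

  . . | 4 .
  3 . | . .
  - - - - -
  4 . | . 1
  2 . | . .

Step 1. [r4c2∈{1,3}] r4c2 is the only open cell in row 4 admitting 1 ⇒ r4c2=1.
Step 2. [r2c4∈{2}] r2c4 is down to just 2 ⇒ r2c4=2.
Step 3. [r4c3∈{3}] r4c3's peers cover all but 3 ⇒ r4c3=3.
Step 4. [r1c4∈{3}] nothing but 3 survives at r1c4. So r1c4=3.
Step 5. [r4c4∈{4}] r4c4's peers cover all but 4 ⇒ r4c4=4.
Step 6. [r1c2∈{2}] r1c2 has the single candidate 2 ⇒ r1c2=2.
Step 7. [r3c3∈{2}] only 2 remains possible at r3c3, so r3c3=2.
Step 8. [r2c2∈{4}] r2c2 has the single candidate 4, so r2c2=4.
Step 9. [r3c2∈{3}] only 3 remains possible at r3c2, so r3c2=3.
Step 10. [r2c3∈{1}] r2c3 is down to just 1, so r2c3=1.
Step 11. [r1c1∈{1}] only 1 remains possible at r1c1. So r1c1=1.

Answer: 1 2 4 3 / 3 4 1 2 / 4 3 2 1 / 2 1 3 4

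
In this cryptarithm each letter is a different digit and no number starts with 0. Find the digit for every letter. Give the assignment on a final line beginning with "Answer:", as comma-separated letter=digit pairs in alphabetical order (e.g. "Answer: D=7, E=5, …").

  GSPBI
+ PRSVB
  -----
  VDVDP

Step 1. [col 1: I + B ≡ P (mod 10)] column 1 (I + B ≡ P (mod 10), carry-in 0) doesn't pin P yet; pick P=5 and continue, so P=5.
Step 2. [col 1: I + B ≡ P (mod 10)] I=9 is one option consistent with column 1 (I + B ≡ P (mod 10), carry-in 0) — take it, so I=9.
Step 3. [col 1: I + B ≡ P (mod 10)] in column 1 we have I+B≡P with carry-in 0; given I=9, P=5 and digits 5,9 already taken and all letters distinct, that pins B to 6 ⇒ B=6.
Step 4. [col 2: B + V ≡ D (mod 10)] D=4 is one option consistent with column 2 (B + V ≡ D (mod 10), carry-in 1) — take it, so D=4.
Step 5. [col 2: B + V ≡ D (mod 10)] column 2 reads B+V+carry(1)=D with B=6, D=4; with digits 4,5,6,9 already taken and all letters distinct, the only value for V is 7 ⇒ V=7.
Step 6. [col 3: P + S ≡ V (mod 10)] from column 3 (P=5, V=7, carry-in 1, digits 4,5,6,7,9 already taken and all letters distinct): S must equal 1, so S=1.
Step 7. [col 4: S + R ≡ D (mod 10)] from column 4 (S=1, D=4, carry-in 0, digits 1,4,5,6,7,9 already taken and all letters distinct): R must equal 3 ⇒ R=3.
Step 8. [col 5: G + P ≡ V (mod 10)] column 5: given P=5, V=7, carry-in 0, and digits 1,3,4,5,6,7,9 already taken and all letters distinct, G+P≡V (mod 10) forces G=2, so G=2.

Answer: B=6, D=4, G=2, I=9, P=5, R=3, S=1, V=7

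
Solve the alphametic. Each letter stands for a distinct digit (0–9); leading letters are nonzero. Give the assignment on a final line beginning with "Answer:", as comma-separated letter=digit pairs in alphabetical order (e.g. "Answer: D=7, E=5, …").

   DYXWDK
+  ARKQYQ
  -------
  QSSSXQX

Step 1. [col 1: K + Q ≡ X (mod 10)] no forcing yet in column 1 (carry-in 0); K=6 is free and consistent — try it, so K=6.
Step 2. [col 1: K + Q ≡ X (mod 10)] no forcing yet in column 1 (carry-in 0); Q=1 is free and consistent — try it, so Q=1.
Step 3. [col 1: K + Q ≡ X (mod 10)] from column 1 (K=6, Q=1, carry-in 0, digits 1,6 already taken and all letters distinct): X must equal 7, so X=7.
Step 4. [col 2: D + Y ≡ Q (mod 10)] D=9 is one option consistent with column 2 (D + Y ≡ Q (mod 10), carry-in 0) — take it, so D=9.
Step 5. [col 2: D + Y ≡ Q (mod 10)] column 2 reads D+Y+carry(0)=Q with D=9, Q=1; with digits 1,6,7,9 already taken and all letters distinct, the only value for Y is 2 ⇒ Y=2.
Step 6. [col 3: W + Q ≡ X (mod 10)] column 3 reads W+Q+carry(1)=X with Q=1, X=7; with digits 1,2,6,7,9 already taken and all letters distinct, the only value for W is 5, so W=5.
Step 7. [col 4: X + K ≡ S (mod 10)] column 4: given X=7, K=6, carry-in 0, and digits 1,2,5,6,7,9 already taken and all letters distinct, X+K≡S (mod 10) forces S=3. So S=3.
Step 8. [col 5: Y + R ≡ S (mod 10)] column 5: given Y=2, S=3, carry-in 1, and digits 1,2,3,5,6,7,9 already taken and all letters distinct, Y+R≡S (mod 10) forces R=0, so R=0.
Step 9. [col 6: D + A ≡ S (mod 10)] column 6: given D=9, S=3, carry-in 0, and digits 0,1,2,3,5,6,7,9 already taken and all letters distinct, D+A≡S (mod 10) forces A=4 ⇒ A=4.

Answer: A=4, D=9, K=6, Q=1, R=0, S=3, W=5, X=7, Y=2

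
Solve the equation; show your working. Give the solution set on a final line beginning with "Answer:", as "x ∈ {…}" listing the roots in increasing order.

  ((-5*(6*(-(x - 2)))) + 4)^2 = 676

Step 1. [((-5*(6*(-(x - 2)))) + 4)^2 = 676] √ both sides: 676 ≥ 0 gives two branches, so sqrt: (-5*(6*(-(x - 2)))) + 4 = 26 or -26.
Step 2. [(-5*(6*(-(x - 2)))) + 4 = 26 or -26] subtract 4: x sits inside (… + 4) ⇒ sub: -5*(6*(-(x - 2))) = 22 or -30.
Step 3. [-5*(6*(-(x - 2))) = 22 or -30] -5 out front; divide by -5, so div: 6*(-(x - 2)) = -22/5 or 6.
Step 4. [6*(-(x - 2)) = -22/5 or 6] 6 out front; divide by 6. So div: -(x - 2) = -11/15 or 1.
Step 5. [-(x - 2) = -11/15 or 1] LHS negated; negate both sides. So neg: x - 2 = 11/15 or -1.
Step 6. [x - 2 = 11/15 or -1] 2 comes off first (add 2), so sub: x = 41/15 or 1.

Answer: x ∈ {1, 41/15}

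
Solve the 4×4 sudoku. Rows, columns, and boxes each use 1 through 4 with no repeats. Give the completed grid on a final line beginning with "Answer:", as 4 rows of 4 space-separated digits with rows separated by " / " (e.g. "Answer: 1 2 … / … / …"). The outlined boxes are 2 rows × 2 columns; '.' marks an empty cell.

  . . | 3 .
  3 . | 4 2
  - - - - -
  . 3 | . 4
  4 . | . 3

Step 1. [r2c2∈{1}] r2c2 is down to just 1. So r2c2=1.
Step 2. [r4c2∈{2}] r4c2 has the single candidate 2, so r4c2=2.
Step 3. [r3c3∈{1,2}] row 3 places 2 nowhere but r3c3 ⇒ r3c3=2.
Step 4. [r4c3∈{1}] r4c3 has the single candidate 1 ⇒ r4c3=1.
Step 5. [r1c1∈{2}] r1c1 is down to just 2. So r1c1=2.
Step 6. [r3c1∈{1}] r3c1 has the single candidate 1, so r3c1=1.
Step 7. [r1c2∈{4}] r1c2 is down to just 4 ⇒ r1c2=4.
Step 8. [r1c4∈{1}] r1c4's peers cover all but 1 ⇒ r1c4=1.

Answer: 2 4 3 1 / 3 1 4 2 / 1 3 2 4 / 4 2 1 3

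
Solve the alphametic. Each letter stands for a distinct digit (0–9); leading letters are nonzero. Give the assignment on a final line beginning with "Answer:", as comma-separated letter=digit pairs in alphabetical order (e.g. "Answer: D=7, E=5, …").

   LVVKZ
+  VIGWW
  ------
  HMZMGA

Step 1. [H] H is the leading digit of a 6-digit sum of two 5-digit numbers; the final carry is exactly 1. So H=1.
Step 2. [col 1: Z + W ≡ A (mod 10)] column 1 (Z + W ≡ A (mod 10), carry-in 0) doesn't pin Z yet; pick Z=9 and continue, so Z=9.
Step 3. [col 1: Z + W ≡ A (mod 10)] column 1 (Z + W ≡ A (mod 10), carry-in 0) doesn't pin W yet; pick W=7 and continue, so W=7.
Step 4. [col 1: Z + W ≡ A (mod 10)] from column 1 (Z=9, W=7, carry-in 0, digits 1,7,9 already taken and all letters distinct): A must equal 6, so A=6.
Step 5. [col 2: K + W ≡ G (mod 10)] K=5 is one option consistent with column 2 (K + W ≡ G (mod 10), carry-in 1) — take it. So K=5.
Step 6. [col 2: K + W ≡ G (mod 10)] column 2 reads K+W+carry(1)=G with K=5, W=7; with digits 1,5,6,7,9 already taken and all letters distinct, the only value for G is 3, so G=3.
Step 7. [col 3: V + G ≡ M (mod 10)] no forcing yet in column 3 (carry-in 1); V=8 is free and consistent — try it ⇒ V=8.
Step 8. [col 3: V + G ≡ M (mod 10)] from column 3 (V=8, G=3, carry-in 1, digits 1,3,5,6,7,8,9 already taken and all letters distinct): M must equal 2, so M=2.
Step 9. [col 4: V + I ≡ Z (mod 10)] column 4 reads V+I+carry(1)=Z with V=8, Z=9; with digits 1,2,3,5,6,7,8,9 already taken and all letters distinct, the only value for I is 0, so I=0.
Step 10. [col 5: L + V ≡ M (mod 10)] in column 5 we have L+V≡M with carry-in 0; given V=8, M=2 and digits 0,1,2,3,5,6,7,8,9 already taken and all letters distinct, that pins L to 4. So L=4.

Answer: A=6, G=3, H=1, I=0, K=5, L=4, M=2, V=8, W=7, Z=9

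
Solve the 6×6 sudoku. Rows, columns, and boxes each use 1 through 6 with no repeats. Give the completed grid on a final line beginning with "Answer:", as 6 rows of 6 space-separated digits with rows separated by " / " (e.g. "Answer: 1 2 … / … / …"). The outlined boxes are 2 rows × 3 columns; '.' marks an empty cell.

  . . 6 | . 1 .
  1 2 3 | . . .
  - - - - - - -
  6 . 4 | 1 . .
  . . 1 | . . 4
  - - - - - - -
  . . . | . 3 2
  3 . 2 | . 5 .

Step 1. [r1c4∈{2,3,4,5}] 2 has one home in row 1: r1c4. So r1c4=2.
Step 2. [r4c4∈{3,5,6}] col 4 places 3 nowhere but r4c4. So r4c4=3.
Step 3. [r2c4∈{4,5,6}] r2c4 is the only open cell in col 4 admitting 5, so r2c4=5.
Step 4. [r4c2∈{5}] r4c2 is down to just 5 ⇒ r4c2=5.
Step 5. [r1c2∈{4}] r1c2 is down to just 4 ⇒ r1c2=4.
Step 6. [r5c2∈{1,6}] across row 5, 1 lands solely at r5c2 ⇒ r5c2=1.
Step 7. [r5c4∈{4,6}] across row 5, 6 lands solely at r5c4, so r5c4=6.
Step 8. [r4c5∈{2,6}] across row 4, 6 lands solely at r4c5, so r4c5=6.
Step 9. [r5c1∈{4,5}] 4 has one home in row 5: r5c1, so r5c1=4.
Step 10. [r2c5∈{4}] r2c5 is down to just 4 ⇒ r2c5=4.
Step 11. [r1c6∈{3}] r1c6's peers cover all but 3, so r1c6=3.
Step 12. [r5c3∈{5}] r5c3 has the single candidate 5, so r5c3=5.
Step 13. [r2c6∈{6}] r2c6 has the single candidate 6, so r2c6=6.
Step 14. [r3c2∈{3}] nothing but 3 survives at r3c2. So r3c2=3.
Step 15. [r6c6∈{1}] r6c6's peers cover all but 1, so r6c6=1.
Step 16. [r6c2∈{6}] r6c2 is down to just 6 ⇒ r6c2=6.
Step 17. [r6c4∈{4}] only 4 remains possible at r6c4 ⇒ r6c4=4.
Step 18. [r3c5∈{2}] nothing but 2 survives at r3c5. So r3c5=2.
Step 19. [r1c1∈{5}] r1c1 has the single candidate 5, so r1c1=5.
Step 20. [r4c1∈{2}] only 2 remains possible at r4c1 ⇒ r4c1=2.
Step 21. [r3c6∈{5}] r3c6's peers cover all but 5. So r3c6=5.

Answer: 5 4 6 2 1 3 / 1 2 3 5 4 6 / 6 3 4 1 2 5 / 2 5 1 3 6 4 / 4 1 5 6 3 2 / 3 6 2 4 5 1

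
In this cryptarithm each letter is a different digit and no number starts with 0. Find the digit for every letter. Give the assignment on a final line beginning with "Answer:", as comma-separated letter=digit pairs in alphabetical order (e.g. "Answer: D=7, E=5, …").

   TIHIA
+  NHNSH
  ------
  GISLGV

Step 1. [G] the sum has 6 digits but both addends have 5; that extra leading digit G is the final carry, namely 1 ⇒ G=1.
Step 2. [col 1: A + H ≡ V (mod 10)] several values work for H in column 1 (A + H ≡ V (mod 10), carry-in 0); try H=4. So H=4.
Step 3. [col 1: A + H ≡ V (mod 10)] no forcing yet in column 1 (carry-in 0); V=9 is free and consistent — try it. So V=9.
Step 4. [col 1: A + H ≡ V (mod 10)] in column 1 we have A+H≡V with carry-in 0; given H=4, V=9 and digits 1,4,9 already taken and all letters distinct, that pins A to 5, so A=5.
Step 5. [col 2: I + S ≡ G (mod 10)] column 2 (I + S ≡ G (mod 10), carry-in 0) doesn't pin S yet; pick S=8 and continue, so S=8.
Step 6. [col 2: I + S ≡ G (mod 10)] column 2 reads I+S+carry(0)=G with S=8, G=1; with digits 1,4,5,8,9 already taken and all letters distinct, the only value for I is 3. So I=3.
Step 7. [col 3: H + N ≡ L (mod 10)] no forcing yet in column 3 (carry-in 1); L=2 is free and consistent — try it ⇒ L=2.
Step 8. [col 3: H + N ≡ L (mod 10)] column 3 reads H+N+carry(1)=L with H=4, L=2; with digits 1,2,3,4,5,8,9 already taken and all letters distinct, the only value for N is 7. So N=7.
Step 9. [col 5: T + N ≡ I (mod 10)] in column 5 we have T+N≡I with carry-in 0; given N=7, I=3 and digits 1,2,3,4,5,7,8,9 already taken and all letters distinct, that pins T to 6. So T=6.

Answer: A=5, G=1, H=4, I=3, L=2, N=7, S=8, T=6, V=9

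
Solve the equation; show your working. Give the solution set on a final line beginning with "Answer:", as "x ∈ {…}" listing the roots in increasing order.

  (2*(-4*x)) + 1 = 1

Step 1. [(2*(-4*x)) + 1 = 1] 1 comes off first (subtract 1) ⇒ sub: 2*(-4*x) = 0.
Step 2. [2*(-4*x) = 0] LHS = 2·(…); ÷2 both sides ⇒ div: -4*x = 0.
Step 3. [-4*x = 0] -4 out front; divide by -4, so div: x = 0.

Answer: x ∈ {0}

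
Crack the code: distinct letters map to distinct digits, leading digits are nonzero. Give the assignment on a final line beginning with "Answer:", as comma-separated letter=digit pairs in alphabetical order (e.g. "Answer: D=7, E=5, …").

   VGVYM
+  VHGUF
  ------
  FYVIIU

Step 1. [col 1: M + F ≡ U (mod 10)] column 1 (M + F ≡ U (mod 10), carry-in 0) doesn't pin F yet; pick F=1 and continue. So F=1.
Step 2. [col 1: M + F ≡ U (mod 10)] several values work for M in column 1 (M + F ≡ U (mod 10), carry-in 0); try M=9, so M=9.
Step 3. [col 1: M + F ≡ U (mod 10)] column 1 reads M+F+carry(0)=U with M=9, F=1; with digits 1,9 already taken and all letters distinct, the only value for U is 0, so U=0.
Step 4. [col 2: Y + U ≡ I (mod 10)] Y=3 is one option consistent with column 2 (Y + U ≡ I (mod 10), carry-in 1) — take it. So Y=3.
Step 5. [col 2: Y + U ≡ I (mod 10)] in column 2 we have Y+U≡I with carry-in 1; given Y=3, U=0 and digits 0,1,3,9 already taken and all letters distinct, that pins I to 4. So I=4.
Step 6. [col 3: V + G ≡ I (mod 10)] column 3 (V + G ≡ I (mod 10), carry-in 0) doesn't pin G yet; pick G=8 and continue, so G=8.
Step 7. [col 3: V + G ≡ I (mod 10)] column 3 reads V+G+carry(0)=I with G=8, I=4; with digits 0,1,3,4,8,9 already taken and all letters distinct, the only value for V is 6 ⇒ V=6.
Step 8. [col 4: G + H ≡ V (mod 10)] column 4 reads G+H+carry(1)=V with G=8, V=6; with digits 0,1,3,4,6,8,9 already taken and all letters distinct, the only value for H is 7, so H=7.

Answer: F=1, G=8, H=7, I=4, M=9, U=0, V=6, Y=3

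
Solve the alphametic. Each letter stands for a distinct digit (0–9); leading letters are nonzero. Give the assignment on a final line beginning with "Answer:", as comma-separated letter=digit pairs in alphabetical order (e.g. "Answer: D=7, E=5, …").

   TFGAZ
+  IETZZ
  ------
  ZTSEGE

Step 1. [col 1: Z + Z ≡ E (mod 10)] several values work for Z in column 1 (Z + Z ≡ E (mod 10), carry-in 0); try Z=1. So Z=1.
Step 2. [col 1: Z + Z ≡ E (mod 10)] from column 1 (Z=1, carry-in 0, digits 1 already taken and all letters distinct): E must equal 2 ⇒ E=2.
Step 3. [col 2: A + Z ≡ G (mod 10)] column 2 (A + Z ≡ G (mod 10), carry-in 0) doesn't pin G yet; pick G=4 and continue ⇒ G=4.
Step 4. [col 2: A + Z ≡ G (mod 10)] from column 2 (Z=1, G=4, carry-in 0, digits 1,2,4 already taken and all letters distinct): A must equal 3. So A=3.
Step 5. [col 3: G + T ≡ E (mod 10)] column 3 reads G+T+carry(0)=E with G=4, E=2; with digits 1,2,3,4 already taken and all letters distinct, the only value for T is 8, so T=8.
Step 6. [col 4: F + E ≡ S (mod 10)] column 4 (F + E ≡ S (mod 10), carry-in 1) doesn't pin F yet; pick F=7 and continue, so F=7.
Step 7. [col 4: F + E ≡ S (mod 10)] column 4 reads F+E+carry(1)=S with F=7, E=2; with digits 1,2,3,4,7,8 already taken and all letters distinct, the only value for S is 0 ⇒ S=0.
Step 8. [col 5: T + I ≡ T (mod 10)] column 5: given T=8, carry-in 1, and digits 0,1,2,3,4,7,8 already taken and all letters distinct, T+I≡T (mod 10) forces I=9, so I=9.

Answer: A=3, E=2, F=7, G=4, I=9, S=0, T=8, Z=1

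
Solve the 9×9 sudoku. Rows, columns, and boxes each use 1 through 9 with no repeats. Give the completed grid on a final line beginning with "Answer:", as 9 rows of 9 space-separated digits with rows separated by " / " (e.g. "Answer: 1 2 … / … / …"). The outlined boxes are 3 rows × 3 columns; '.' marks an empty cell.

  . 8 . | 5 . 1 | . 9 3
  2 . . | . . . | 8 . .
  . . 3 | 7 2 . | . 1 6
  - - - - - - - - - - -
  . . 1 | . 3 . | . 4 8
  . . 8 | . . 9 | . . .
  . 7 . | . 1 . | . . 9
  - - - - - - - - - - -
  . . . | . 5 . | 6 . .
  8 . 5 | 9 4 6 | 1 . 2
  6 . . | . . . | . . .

Step 1. [r8c8∈{3,7}] row 8 places 7 nowhere but r8c8 ⇒ r8c8=7.
Step 2. [r7c1∈{1,3,4,7,9}] across col 1, 1 lands solely at r7c1. So r7c1=1.
Step 3. [r9c5∈{7,8}] col 5 places 8 nowhere but r9c5 ⇒ r9c5=8.
Step 4. [r2c8∈{5}] r2c8 has the single candidate 5, so r2c8=5.
Step 5. [r9c8∈{3}] r9c8 has the single candidate 3, so r9c8=3.
Step 6. [r3c7∈{4}] r3c7 has the single candidate 4, so r3c7=4.
Step 7. [r1c7∈{2,7}] across row 1, 2 lands solely at r1c7, so r1c7=2.
Step 8. [r6c4∈{2,4,6,8}] col 4 places 8 nowhere but r6c4. So r6c4=8.
Step 9. [r5c5∈{6,7}] col 5 places 7 nowhere but r5c5 ⇒ r5c5=7.
Step 10. [r1c1∈{4,7}] 7 has one home in col 1: r1c1 ⇒ r1c1=7.
Step 11. [r1c3∈{4,6}] r1c3 is the only open cell in row 1 admitting 4, so r1c3=4.
Step 12. [r9c7∈{5,9}] 9 has one home in col 7: r9c7. So r9c7=9.
Step 13. [r2c5∈{6,9}] 9 has one home in col 5: r2c5. So r2c5=9.
Step 14. [r7c3∈{2,7,9}] r7c3 is the only open cell in col 3 admitting 9 ⇒ r7c3=9.
Step 15. [r7c6∈{2,3,7}] 7 has one home in row 7: r7c6 ⇒ r7c6=7.
Step 16. [r9c6∈{2}] only 2 remains possible at r9c6. So r9c6=2.
Step 17. [r6c3∈{2,6}] in col 3, 2 fits only at r6c3, so r6c3=2.
Step 18. [r4c6∈{5}] nothing but 5 survives at r4c6. So r4c6=5.
Step 19. [r9c2∈{4}] nothing but 4 survives at r9c2, so r9c2=4.
Step 20. [r6c6∈{4}] nothing but 4 survives at r6c6. So r6c6=4.
Step 21. [r4c4∈{2,6}] across row 4, 2 lands solely at r4c4 ⇒ r4c4=2.
Step 22. [r5c4∈{6}] r5c4's peers cover all but 6, so r5c4=6.
Step 23. [r8c2∈{3}] r8c2's peers cover all but 3. So r8c2=3.
Step 24. [r5c2∈{5}] r5c2 is down to just 5 ⇒ r5c2=5.
Step 25. [r4c1∈{9}] r4c1 has the single candidate 9, so r4c1=9.
Step 26. [r6c1∈{3}] only 3 remains possible at r6c1, so r6c1=3.
Step 27. [r2c4∈{3,4}] across row 2, 4 lands solely at r2c4. So r2c4=4.
Step 28. [r4c2∈{6}] only 6 remains possible at r4c2, so r4c2=6.
Step 29. [r9c4∈{1}] r9c4 has the single candidate 1 ⇒ r9c4=1.
Step 30. [r1c5∈{6}] r1c5 has the single candidate 6. So r1c5=6.
Step 31. [r7c9∈{4}] r7c9 has the single candidate 4. So r7c9=4.
Step 32. [r6c8∈{6}] r6c8 has the single candidate 6, so r6c8=6.
Step 33. [r5c7∈{3}] r5c7's peers cover all but 3, so r5c7=3.
Step 34. [r2c2∈{1}] nothing but 1 survives at r2c2. So r2c2=1.
Step 35. [r2c3∈{6}] only 6 remains possible at r2c3, so r2c3=6.
Step 36. [r9c3∈{7}] r9c3 is down to just 7. So r9c3=7.
Step 37. [r5c1∈{4}] r5c1 is down to just 4, so r5c1=4.
Step 38. [r2c6∈{3}] r2c6 is down to just 3 ⇒ r2c6=3.
Step 39. [r2c9∈{7}] nothing but 7 survives at r2c9. So r2c9=7.
Step 40. [r7c8∈{8}] r7c8 has the single candidate 8. So r7c8=8.
Step 41. [r6c7∈{5}] r6c7 is down to just 5 ⇒ r6c7=5.
Step 42. [r7c2∈{2}] only 2 remains possible at r7c2, so r7c2=2.
Step 43. [r4c7∈{7}] r4c7 has the single candidate 7, so r4c7=7.
Step 44. [r3c2∈{9}] nothing but 9 survives at r3c2, so r3c2=9.
Step 45. [r9c9∈{5}] nothing but 5 survives at r9c9. So r9c9=5.
Step 46. [r5c9∈{1}] r5c9's peers cover all but 1 ⇒ r5c9=1.
Step 47. [r3c6∈{8}] nothing but 8 survives at r3c6, so r3c6=8.
Step 48. [r3c1∈{5}] r3c1 has the single candidate 5 ⇒ r3c1=5.
Step 49. [r7c4∈{3}] nothing but 3 survives at r7c4. So r7c4=3.
Step 50. [r5c8∈{2}] nothing but 2 survives at r5c8 ⇒ r5c8=2.

Answer: 7 8 4 5 6 1 2 9 3 / 2 1 6 4 9 3 8 5 7 / 5 9 3 7 2 8 4 1 6 / 9 6 1 2 3 5 7 4 8 / 4 5 8 6 7 9 3 2 1 / 3 7 2 8 1 4 5 6 9 / 1 2 9 3 5 7 6 8 4 / 8 3 5 9 4 6 1 7 2 / 6 4 7 1 8 2 9 3 5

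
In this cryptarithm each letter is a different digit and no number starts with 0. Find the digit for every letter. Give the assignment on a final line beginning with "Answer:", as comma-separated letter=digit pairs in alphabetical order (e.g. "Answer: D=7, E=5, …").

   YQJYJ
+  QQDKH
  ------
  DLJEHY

Step 1. [col 1: J + H ≡ Y (mod 10)] Y=5 is one option consistent with column 1 (J + H ≡ Y (mod 10), carry-in 0) — take it. So Y=5.
Step 2. [col 1: J + H ≡ Y (mod 10)] several values work for H in column 1 (J + H ≡ Y (mod 10), carry-in 0); try H=9. So H=9.
Step 3. [D] the sum has 6 digits but both addends have 5; that extra leading digit D is the final carry, namely 1 ⇒ D=1.
Step 4. [col 1: J + H ≡ Y (mod 10)] column 1: given H=9, Y=5, carry-in 0, and digits 1,5,9 already taken and all letters distinct, J+H≡Y (mod 10) forces J=6, so J=6.
Step 5. [col 2: Y + K ≡ H (mod 10)] in column 2 we have Y+K≡H with carry-in 1; given Y=5, H=9 and digits 1,5,6,9 already taken and all letters distinct, that pins K to 3 ⇒ K=3.
Step 6. [col 3: J + D ≡ E (mod 10)] column 3 reads J+D+carry(0)=E with J=6, D=1; with digits 1,3,5,6,9 already taken and all letters distinct, the only value for E is 7, so E=7.
Step 7. [col 4: Q + Q ≡ J (mod 10)] column 4 reads Q+Q+carry(0)=J with J=6; with digits 1,3,5,6,7,9 already taken and all letters distinct, the only value for Q is 8, so Q=8.
Step 8. [col 5: Y + Q ≡ L (mod 10)] column 5 reads Y+Q+carry(1)=L with Y=5, Q=8; with digits 1,3,5,6,7,8,9 already taken and all letters distinct, the only value for L is 4. So L=4.

Answer: D=1, E=7, H=9, J=6, K=3, L=4, Q=8, Y=5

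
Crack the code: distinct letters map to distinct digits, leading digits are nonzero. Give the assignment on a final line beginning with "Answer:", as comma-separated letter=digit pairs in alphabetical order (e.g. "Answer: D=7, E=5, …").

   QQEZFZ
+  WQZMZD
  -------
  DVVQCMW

Step 1. [col 1: Z + D ≡ W (mod 10)] several values work for Z in column 1 (Z + D ≡ W (mod 10), carry-in 0); try Z=5. So Z=5.
Step 2. [col 1: Z + D ≡ W (mod 10)] D=1 is one option consistent with column 1 (Z + D ≡ W (mod 10), carry-in 0) — take it. So D=1.
Step 3. [col 1: Z + D ≡ W (mod 10)] column 1 reads Z+D+carry(0)=W with Z=5, D=1; with digits 1,5 already taken and all letters distinct, the only value for W is 6, so W=6.
Step 4. [col 2: F + Z ≡ M (mod 10)] no forcing yet in column 2 (carry-in 0); M=3 is free and consistent — try it ⇒ M=3.
Step 5. [col 2: F + Z ≡ M (mod 10)] from column 2 (Z=5, M=3, carry-in 0, digits 1,3,5,6 already taken and all letters distinct): F must equal 8, so F=8.
Step 6. [col 3: Z + M ≡ C (mod 10)] from column 3 (Z=5, M=3, carry-in 1, digits 1,3,5,6,8 already taken and all letters distinct): C must equal 9 ⇒ C=9.
Step 7. [col 4: E + Z ≡ Q (mod 10)] several values work for Q in column 4 (E + Z ≡ Q (mod 10), carry-in 0); try Q=7, so Q=7.
Step 8. [col 4: E + Z ≡ Q (mod 10)] from column 4 (Z=5, Q=7, carry-in 0, digits 1,3,5,6,7,8,9 already taken and all letters distinct): E must equal 2 ⇒ E=2.
Step 9. [col 5: Q + Q ≡ V (mod 10)] column 5 reads Q+Q+carry(0)=V with Q=7; with digits 1,2,3,5,6,7,8,9 already taken and all letters distinct, the only value for V is 4 ⇒ V=4.

Answer: C=9, D=1, E=2, F=8, M=3, Q=7, V=4, W=6, Z=5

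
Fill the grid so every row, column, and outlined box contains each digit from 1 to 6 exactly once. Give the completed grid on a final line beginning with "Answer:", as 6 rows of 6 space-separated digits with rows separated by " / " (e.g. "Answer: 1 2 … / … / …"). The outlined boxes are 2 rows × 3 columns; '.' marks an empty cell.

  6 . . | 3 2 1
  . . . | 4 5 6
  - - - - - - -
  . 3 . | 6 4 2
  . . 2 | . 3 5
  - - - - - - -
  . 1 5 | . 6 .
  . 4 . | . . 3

Step 1. [r3c3∈{1}] r3c3's peers cover all but 1 ⇒ r3c3=1.
Step 2. [r6c1∈{2}] only 2 remains possible at r6c1 ⇒ r6c1=2.
Step 3. [r6c5∈{1}] r6c5's peers cover all but 1. So r6c5=1.
Step 4. [r2c1∈{1,3}] r2c1 is the only open cell in row 2 admitting 1. So r2c1=1.
Step 5. [r2c3∈{3}] only 3 remains possible at r2c3, so r2c3=3.
Step 6. [r3c1∈{5}] r3c1 is down to just 5, so r3c1=5.
Step 7. [r1c2∈{5}] only 5 remains possible at r1c2 ⇒ r1c2=5.
Step 8. [r5c6∈{4}] r5c6's peers cover all but 4, so r5c6=4.
Step 9. [r5c4∈{2}] r5c4 has the single candidate 2 ⇒ r5c4=2.
Step 10. [r4c1∈{4}] r4c1 is down to just 4 ⇒ r4c1=4.
Step 11. [r2c2∈{2}] r2c2 has the single candidate 2 ⇒ r2c2=2.
Step 12. [r4c2∈{6}] r4c2 is down to just 6 ⇒ r4c2=6.
Step 13. [r1c3∈{4}] only 4 remains possible at r1c3 ⇒ r1c3=4.
Step 14. [r4c4∈{1}] r4c4 has the single candidate 1, so r4c4=1.
Step 15. [r5c1∈{3}] only 3 remains possible at r5c1. So r5c1=3.
Step 16. [r6c3∈{6}] r6c3's peers cover all but 6, so r6c3=6.
Step 17. [r6c4∈{5}] r6c4's peers cover all but 5, so r6c4=5.

Answer: 6 5 4 3 2 1 / 1 2 3 4 5 6 / 5 3 1 6 4 2 / 4 6 2 1 3 5 / 3 1 5 2 6 4 / 2 4 6 5 1 3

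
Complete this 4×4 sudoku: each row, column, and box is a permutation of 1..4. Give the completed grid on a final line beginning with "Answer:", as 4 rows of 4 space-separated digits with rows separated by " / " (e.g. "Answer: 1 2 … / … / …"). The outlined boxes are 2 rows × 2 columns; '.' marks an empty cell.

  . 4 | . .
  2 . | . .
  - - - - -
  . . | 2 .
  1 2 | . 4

Step 1. [r1c1∈{3}] r1c1 is down to just 3, so r1c1=3.
Step 2. [r3c4∈{1,3}] 1 has one home in row 3: r3c4. So r3c4=1.
Step 3. [r2c3∈{1,3,4}] across row 2, 4 lands solely at r2c3, so r2c3=4.
Step 4. [r3c1∈{4}] r3c1's peers cover all but 4. So r3c1=4.
Step 5. [r1c3∈{1}] r1c3's peers cover all but 1 ⇒ r1c3=1.
Step 6. [r3c2∈{3}] nothing but 3 survives at r3c2. So r3c2=3.
Step 7. [r4c3∈{3}] r4c3 is down to just 3. So r4c3=3.
Step 8. [r1c4∈{2}] r1c4's peers cover all but 2. So r1c4=2.
Step 9. [r2c2∈{1}] only 1 remains possible at r2c2, so r2c2=1.
Step 10. [r2c4∈{3}] r2c4's peers cover all but 3. So r2c4=3.

Answer: 3 4 1 2 / 2 1 4 3 / 4 3 2 1 / 1 2 3 4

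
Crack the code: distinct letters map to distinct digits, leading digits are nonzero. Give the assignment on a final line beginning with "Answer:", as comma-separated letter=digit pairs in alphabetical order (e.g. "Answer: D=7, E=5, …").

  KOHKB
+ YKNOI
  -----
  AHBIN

Step 1. [col 1: B + I ≡ N (mod 10)] no forcing yet in column 1 (carry-in 0); N=7 is free and consistent — try it, so N=7.
Step 2. [col 1: B + I ≡ N (mod 10)] no forcing yet in column 1 (carry-in 0); I=4 is free and consistent — try it ⇒ I=4.
Step 3. [col 1: B + I ≡ N (mod 10)] column 1 reads B+I+carry(0)=N with I=4, N=7; with digits 4,7 already taken and all letters distinct, the only value for B is 3, so B=3.
Step 4. [col 2: K + O ≡ I (mod 10)] column 2 (K + O ≡ I (mod 10), carry-in 0) doesn't pin K yet; pick K=6 and continue ⇒ K=6.
Step 5. [col 2: K + O ≡ I (mod 10)] column 2: given K=6, I=4, carry-in 0, and digits 3,4,6,7 already taken and all letters distinct, K+O≡I (mod 10) forces O=8 ⇒ O=8.
Step 6. [col 3: H + N ≡ B (mod 10)] column 3 reads H+N+carry(1)=B with N=7, B=3; with digits 3,4,6,7,8 already taken and all letters distinct, the only value for H is 5, so H=5.
Step 7. [col 5: K + Y ≡ A (mod 10)] from column 5 (K=6, carry-in 1, digits 3,4,5,6,7,8 already taken and all letters distinct): Y must equal 2 ⇒ Y=2.
Step 8. [col 5: K + Y ≡ A (mod 10)] in column 5 we have K+Y≡A with carry-in 1; given K=6, Y=2 and digits 2,3,4,5,6,7,8 already taken and all letters distinct, that pins A to 9. So A=9.

Answer: A=9, B=3, H=5, I=4, K=6, N=7, O=8, Y=2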